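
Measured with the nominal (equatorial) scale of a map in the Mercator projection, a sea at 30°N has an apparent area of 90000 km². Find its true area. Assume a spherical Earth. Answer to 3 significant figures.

For Mercator, h = k = sec φ (a conformal cylindrical projection has a single point scale, 1/cos φ).
Areal scale = k² = sec²φ = 1/cos²(30°) = 1/0.8660² = 1.333.
True area = apparent / (areal scale) = 90000 / 1.333 ≈ 67500 km².

67500 km²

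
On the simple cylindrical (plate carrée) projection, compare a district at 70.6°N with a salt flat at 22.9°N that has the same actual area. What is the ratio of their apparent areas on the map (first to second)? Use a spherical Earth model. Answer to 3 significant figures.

2.77

For the equirectangular projection with φ₀ = 0 (plate carrée), h = 1 along meridians and k = sec φ along parallels.
Areal scale at 70.6°: h·k = 1.000 × 3.011 = 3.011.
Areal scale at 22.9°: h·k = 1.000 × 1.086 = 1.086.
Ratio = 3.011/1.086 ≈ 2.77.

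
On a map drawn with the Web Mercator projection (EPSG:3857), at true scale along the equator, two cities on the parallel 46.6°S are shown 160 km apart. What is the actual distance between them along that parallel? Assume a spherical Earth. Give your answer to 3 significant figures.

Mercator is conformal, so the point scale is isotropic: h = k = sec φ = 1/cos φ.
Along the parallel at 46.6°, map distances are exaggerated by k = sec 46.6° = 1.455.
True distance = 160 / 1.455 = 160 × cos 46.6° ≈ 110 km.

110 km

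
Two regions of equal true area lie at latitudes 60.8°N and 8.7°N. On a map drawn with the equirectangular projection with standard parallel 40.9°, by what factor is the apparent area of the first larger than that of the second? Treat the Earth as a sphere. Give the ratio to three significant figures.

In the equirectangular projection with standard parallel φ₀ = 40.9° (x = Rλ cos φ₀, y = Rφ), meridians are true-scale (h = 1) and the parallel scale is k = cos φ₀ / cos φ.
Areal scale at 60.8°: h·k = 1.000 × 1.549 = 1.549.
Areal scale at 8.7°: h·k = 1.000 × 0.7647 = 0.7647.
Ratio = 1.549/0.7647 ≈ 2.03.

2.03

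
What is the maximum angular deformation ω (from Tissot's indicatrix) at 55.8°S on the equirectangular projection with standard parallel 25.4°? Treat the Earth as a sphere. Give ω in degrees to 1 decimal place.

26.9°

The equidistant cylindrical projection with φ₀ = 25.4° has h = 1 (meridians true) and k = cos φ₀ / cos φ along parallels.
At 55.8°: h = 1.000, k = 1.607; principal scales a = 1.607, b = 1.000.
sin(ω/2) = (a − b)/(a + b) = 0.6071/2.607 = 0.2329, so ω = 2 arcsin(0.2329) ≈ 26.9°.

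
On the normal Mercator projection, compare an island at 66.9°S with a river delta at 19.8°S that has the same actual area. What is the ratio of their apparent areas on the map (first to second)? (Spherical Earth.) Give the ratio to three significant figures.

5.75

On Mercator, area is exaggerated by sec²φ = 1/cos²φ.
At 66.9°: sec²(66.9°) = 1/0.3923² = 6.497.
At 19.8°: sec²(19.8°) = 1/0.9409² = 1.130.
Ratio = 6.497/1.130 = cos²(19.8°)/cos²(66.9°) ≈ 5.75.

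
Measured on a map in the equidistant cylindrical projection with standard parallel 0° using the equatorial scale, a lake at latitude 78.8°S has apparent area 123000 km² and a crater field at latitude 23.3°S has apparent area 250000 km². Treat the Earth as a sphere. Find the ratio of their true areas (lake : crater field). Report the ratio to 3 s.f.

0.104

On the plate carrée, areal scale = h·k = 1 × sec φ, so true area = apparent × cos φ.
True area of lake: 123000 × cos(78.8°) = 123000 × 0.1942 = 23890 km².
True area of crater field: 250000 × cos(23.3°) = 250000 × 0.9184 = 229600 km².
Ratio = 23890 / 229600 ≈ 0.104.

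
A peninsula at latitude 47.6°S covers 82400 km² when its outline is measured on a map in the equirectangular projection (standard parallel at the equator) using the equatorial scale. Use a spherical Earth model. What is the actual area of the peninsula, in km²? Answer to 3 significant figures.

55600 km²

For the equirectangular projection with φ₀ = 0 (plate carrée), h = 1 along meridians and k = sec φ along parallels.
Areal scale = h·k = 1 × sec φ; at 47.6°, h = 1.000, k = 1.483, so h·k = 1.483.
True area = apparent / (areal scale) = 82400 / 1.483 ≈ 55600 km².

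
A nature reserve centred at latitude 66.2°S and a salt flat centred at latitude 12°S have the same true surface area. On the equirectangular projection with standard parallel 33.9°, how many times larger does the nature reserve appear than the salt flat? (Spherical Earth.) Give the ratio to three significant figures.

The equidistant cylindrical projection with φ₀ = 33.9° has h = 1 (meridians true) and k = cos φ₀ / cos φ along parallels.
Areal scale at 66.2°: h·k = 1.000 × 2.057 = 2.057.
Areal scale at 12°: h·k = 1.000 × 0.8486 = 0.8486.
Ratio = 2.057/0.8486 ≈ 2.42.

2.42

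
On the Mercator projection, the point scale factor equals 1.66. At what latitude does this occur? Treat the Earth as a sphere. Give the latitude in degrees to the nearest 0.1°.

53.0°

Mercator scale is k = sec φ = 1/cos φ.
1/cos φ = 1.66  ⇒  cos φ = 0.6024  ⇒  φ = arccos(0.6024) ≈ 53.0°.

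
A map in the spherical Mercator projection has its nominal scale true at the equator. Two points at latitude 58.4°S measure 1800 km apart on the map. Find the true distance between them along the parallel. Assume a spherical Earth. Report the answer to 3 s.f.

The Mercator projection is conformal; its linear scale factor is the same in every direction and equals sec φ = 1/cos φ.
Along the parallel at 58.4°, map distances are exaggerated by k = sec 58.4° = 1.908.
True distance = 1800 / 1.908 = 1800 × cos 58.4° ≈ 943 km.

943 km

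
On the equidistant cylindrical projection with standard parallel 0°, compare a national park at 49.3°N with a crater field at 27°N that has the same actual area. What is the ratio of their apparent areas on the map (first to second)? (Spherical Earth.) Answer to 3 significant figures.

For the equirectangular projection with φ₀ = 0 (plate carrée), h = 1 along meridians and k = sec φ along parallels.
Areal scale at 49.3°: h·k = 1.000 × 1.534 = 1.534.
Areal scale at 27°: h·k = 1.000 × 1.122 = 1.122.
Ratio = 1.534/1.122 ≈ 1.37.

1.37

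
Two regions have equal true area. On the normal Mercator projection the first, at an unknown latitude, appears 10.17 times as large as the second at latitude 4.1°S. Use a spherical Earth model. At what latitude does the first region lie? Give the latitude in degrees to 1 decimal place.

71.8°

For equal true areas on Mercator, apparent areas scale as sec²φ, so the ratio is cos²φ₂ / cos²φ₁.
cos²φ₂ / cos²φ₁ = 10.17  ⇒  cos φ₁ = cos 4.1° / √10.17 = 0.9974/3.189 = 0.3128.
φ₁ = arccos(0.3128) ≈ 71.8°.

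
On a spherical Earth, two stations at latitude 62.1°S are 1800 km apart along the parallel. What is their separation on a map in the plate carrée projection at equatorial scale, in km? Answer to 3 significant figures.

In the plate carrée (x = Rλ, y = Rφ), meridians are true-scale (h = 1) and parallels are stretched by k = sec φ.
Along the parallel, k = sec 62.1° = 1/0.4679 = 2.137.
Map distance = 1800 × 2.137 ≈ 3850 km.

3850 km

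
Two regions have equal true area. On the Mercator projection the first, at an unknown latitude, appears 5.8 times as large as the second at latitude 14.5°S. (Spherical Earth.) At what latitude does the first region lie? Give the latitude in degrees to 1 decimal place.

On Mercator, (apparent₁)/(apparent₂) = sec²φ₁ / sec²φ₂ when true areas are equal.
cos²φ₂ / cos²φ₁ = 5.8  ⇒  cos φ₁ = cos 14.5° / √5.8 = 0.9681/2.408 = 0.4020.
φ₁ = arccos(0.4020) ≈ 66.3°.

66.3°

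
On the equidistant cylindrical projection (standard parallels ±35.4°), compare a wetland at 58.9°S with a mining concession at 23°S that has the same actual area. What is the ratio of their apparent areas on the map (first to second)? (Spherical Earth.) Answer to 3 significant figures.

1.78

In the equirectangular projection with standard parallel φ₀ = 35.4° (x = Rλ cos φ₀, y = Rφ), meridians are true-scale (h = 1) and the parallel scale is k = cos φ₀ / cos φ.
Areal scale at 58.9°: h·k = 1.000 × 1.578 = 1.578.
Areal scale at 23°: h·k = 1.000 × 0.8855 = 0.8855.
Ratio = 1.578/0.8855 ≈ 1.78.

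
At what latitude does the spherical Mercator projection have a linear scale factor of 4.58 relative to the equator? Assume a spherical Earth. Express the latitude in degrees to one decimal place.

Mercator scale is k = sec φ = 1/cos φ.
1/cos φ = 4.58  ⇒  cos φ = 0.2183  ⇒  φ = arccos(0.2183) ≈ 77.4°.

77.4°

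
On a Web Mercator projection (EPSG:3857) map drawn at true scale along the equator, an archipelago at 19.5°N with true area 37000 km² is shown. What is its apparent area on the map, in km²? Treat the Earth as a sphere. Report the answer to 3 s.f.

The Mercator projection is conformal; its linear scale factor is the same in every direction and equals sec φ = 1/cos φ.
Areal scale = k² = sec²φ = 1/cos²(19.5°) = 1/0.9426² = 1.125.
Apparent area = 37000 × 1.125 ≈ 41600 km².

41600 km²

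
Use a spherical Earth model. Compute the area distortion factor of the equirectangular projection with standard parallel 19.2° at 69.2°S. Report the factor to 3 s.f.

With standard parallel φ₀ = 19.2°, the equirectangular projection gives x = Rλ cos φ₀, y = Rφ, so h = 1 and k = cos 19.2° / cos φ.
Areal scale = h·k = 1 × cos φ₀ / cos φ; at 69.2°, h = 1.000, k = 2.659, so h·k = 2.659.

2.66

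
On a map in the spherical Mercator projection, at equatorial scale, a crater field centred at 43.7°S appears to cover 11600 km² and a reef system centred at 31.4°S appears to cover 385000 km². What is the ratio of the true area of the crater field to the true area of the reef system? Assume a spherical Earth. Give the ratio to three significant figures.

0.0216

Mercator's areal exaggeration is sec²φ; hence true area = (apparent area) · cos²φ.
True area of crater field: 11600 × cos²(43.7°) = 11600 × 0.5227 = 6063 km².
True area of reef system: 385000 × cos²(31.4°) = 385000 × 0.7285 = 280500 km².
Ratio = 6063 / 280500 ≈ 0.0216.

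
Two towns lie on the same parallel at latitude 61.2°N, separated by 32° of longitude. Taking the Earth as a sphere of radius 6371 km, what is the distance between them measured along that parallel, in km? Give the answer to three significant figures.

Arc length along a parallel = R cos φ · Δλ (with Δλ in radians).
= 6371 × cos 61.2° × (32° × π/180) = 6371 × 0.4818 × 0.5585 ≈ 1710 km.

1710 km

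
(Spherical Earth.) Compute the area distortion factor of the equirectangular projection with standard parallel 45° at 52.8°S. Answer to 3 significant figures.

1.17

With standard parallel φ₀ = 45°, the equirectangular projection gives x = Rλ cos φ₀, y = Rφ, so h = 1 and k = cos 45° / cos φ.
Areal scale = h·k = 1 × cos φ₀ / cos φ; at 52.8°, h = 1.000, k = 1.170, so h·k = 1.170.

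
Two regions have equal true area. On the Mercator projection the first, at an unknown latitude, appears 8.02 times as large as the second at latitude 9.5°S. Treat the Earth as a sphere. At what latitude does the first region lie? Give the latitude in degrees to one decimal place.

Mercator areal scale is sec²φ, so apparent-area ratio = sec²φ₁ / sec²φ₂ = cos²φ₂ / cos²φ₁.
cos²φ₂ / cos²φ₁ = 8.02  ⇒  cos φ₁ = cos 9.5° / √8.02 = 0.9863/2.832 = 0.3483.
φ₁ = arccos(0.3483) ≈ 69.6°.

69.6°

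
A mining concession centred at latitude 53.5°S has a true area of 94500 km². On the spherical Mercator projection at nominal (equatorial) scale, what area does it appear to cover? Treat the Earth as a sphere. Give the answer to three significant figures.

267000 km²

The Mercator projection is conformal; its linear scale factor is the same in every direction and equals sec φ = 1/cos φ.
Areal scale = k² = sec²φ = 1/cos²(53.5°) = 1/0.5948² = 2.826.
Apparent area = 94500 × 2.826 ≈ 267000 km².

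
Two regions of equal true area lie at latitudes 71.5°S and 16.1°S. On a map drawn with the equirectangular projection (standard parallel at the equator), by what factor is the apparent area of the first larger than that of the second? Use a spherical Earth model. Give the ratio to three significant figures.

3.03

Plate carrée maps x = Rλ, y = Rφ. The meridian scale is h = 1 and the parallel scale is k = 1/cos φ = sec φ.
Areal scale at 71.5°: h·k = 1.000 × 3.152 = 3.152.
Areal scale at 16.1°: h·k = 1.000 × 1.041 = 1.041.
Ratio = 3.152/1.041 ≈ 3.03.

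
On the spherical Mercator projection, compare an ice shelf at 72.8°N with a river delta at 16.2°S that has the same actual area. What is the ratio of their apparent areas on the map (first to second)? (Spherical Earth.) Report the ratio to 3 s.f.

10.5

Mercator areal scale is sec²φ.
At 72.8°: sec²(72.8°) = 1/0.2957² = 11.44.
At 16.2°: sec²(16.2°) = 1/0.9603² = 1.084.
Ratio = 11.44/1.084 = cos²(16.2°)/cos²(72.8°) ≈ 10.5.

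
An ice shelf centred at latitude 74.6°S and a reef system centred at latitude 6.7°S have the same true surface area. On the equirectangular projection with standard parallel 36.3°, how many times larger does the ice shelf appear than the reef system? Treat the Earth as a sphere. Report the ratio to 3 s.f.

3.74

With standard parallel φ₀ = 36.3°, the equirectangular projection gives x = Rλ cos φ₀, y = Rφ, so h = 1 and k = cos 36.3° / cos φ.
Areal scale at 74.6°: h·k = 1.000 × 3.035 = 3.035.
Areal scale at 6.7°: h·k = 1.000 × 0.8115 = 0.8115.
Ratio = 3.035/0.8115 ≈ 3.74.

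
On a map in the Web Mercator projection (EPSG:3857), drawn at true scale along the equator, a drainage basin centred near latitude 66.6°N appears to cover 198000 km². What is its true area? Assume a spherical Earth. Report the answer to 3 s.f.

The Mercator projection is conformal; its linear scale factor is the same in every direction and equals sec φ = 1/cos φ.
Areal scale = k² = sec²φ = 1/cos²(66.6°) = 1/0.3971² = 6.340.
True area = apparent / (areal scale) = 198000 / 6.340 ≈ 31200 km².

31200 km²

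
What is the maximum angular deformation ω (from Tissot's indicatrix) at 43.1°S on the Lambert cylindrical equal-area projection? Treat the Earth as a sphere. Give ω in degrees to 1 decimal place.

The Lambert cylindrical equal-area projection is the cylindrical equal-area projection with its standard parallel at the equator (φ₀ = 0). For cylindrical equal-area with standard parallel φ₀, h = cos φ / cos φ₀ and k = cos φ₀ / cos φ, so h·k = 1.
At 43.1°: h = 0.7302, k = 1.370; principal scales a = 1.370, b = 0.7302.
sin(ω/2) = (a − b)/(a + b) = 0.6394/2.100 = 0.3045, so ω = 2 arcsin(0.3045) ≈ 35.5°.

35.5°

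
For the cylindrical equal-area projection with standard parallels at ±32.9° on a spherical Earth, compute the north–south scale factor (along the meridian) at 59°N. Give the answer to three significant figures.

Cylindrical equal-area (φ₀ = 32.9°): h = cos φ / cos 32.9° along meridians, k = cos 32.9° / cos φ along parallels; h·k = 1.
h = cos 59° / cos 32.9° = 0.5150/0.8396 = 0.6134.

0.613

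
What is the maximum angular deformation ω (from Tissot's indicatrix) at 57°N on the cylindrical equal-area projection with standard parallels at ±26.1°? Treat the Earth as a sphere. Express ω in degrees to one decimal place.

55.1°

Cylindrical equal-area (φ₀ = 26.1°): h = cos φ / cos 26.1° along meridians, k = cos 26.1° / cos φ along parallels; h·k = 1.
At 57°: h = 0.6065, k = 1.649; principal scales a = 1.649, b = 0.6065.
sin(ω/2) = (a − b)/(a + b) = 1.042/2.255 = 0.4622, so ω = 2 arcsin(0.4622) ≈ 55.1°.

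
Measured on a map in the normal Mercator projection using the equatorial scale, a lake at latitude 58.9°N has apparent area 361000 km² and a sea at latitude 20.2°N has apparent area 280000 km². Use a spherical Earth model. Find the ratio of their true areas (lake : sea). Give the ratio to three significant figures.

On Mercator the areal scale is sec²φ, so true area = apparent × cos²φ.
True area of lake: 361000 × cos²(58.9°) = 361000 × 0.2668 = 96320 km².
True area of sea: 280000 × cos²(20.2°) = 280000 × 0.8808 = 246600 km².
Ratio = 96320 / 246600 ≈ 0.391.

0.391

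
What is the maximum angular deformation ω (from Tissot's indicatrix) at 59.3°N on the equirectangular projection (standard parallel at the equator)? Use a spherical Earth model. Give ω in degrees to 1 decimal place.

Plate carrée maps x = Rλ, y = Rφ. The meridian scale is h = 1 and the parallel scale is k = 1/cos φ = sec φ.
At 59.3°: h = 1.000, k = 1.959; principal scales a = 1.959, b = 1.000.
sin(ω/2) = (a − b)/(a + b) = 0.9587/2.959 = 0.3240, so ω = 2 arcsin(0.3240) ≈ 37.8°.

37.8°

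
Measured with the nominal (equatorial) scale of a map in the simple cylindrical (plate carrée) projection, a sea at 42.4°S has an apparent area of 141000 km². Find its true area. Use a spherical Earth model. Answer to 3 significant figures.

104000 km²

In the plate carrée (x = Rλ, y = Rφ), meridians are true-scale (h = 1) and parallels are stretched by k = sec φ.
Areal scale = h·k = 1 × sec φ; at 42.4°, h = 1.000, k = 1.354, so h·k = 1.354.
True area = apparent / (areal scale) = 141000 / 1.354 ≈ 104000 km².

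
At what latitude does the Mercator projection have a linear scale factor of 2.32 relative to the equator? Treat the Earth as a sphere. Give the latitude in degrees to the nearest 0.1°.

64.5°

Mercator scale is k = sec φ = 1/cos φ.
1/cos φ = 2.32  ⇒  cos φ = 0.4310  ⇒  φ = arccos(0.4310) ≈ 64.5°.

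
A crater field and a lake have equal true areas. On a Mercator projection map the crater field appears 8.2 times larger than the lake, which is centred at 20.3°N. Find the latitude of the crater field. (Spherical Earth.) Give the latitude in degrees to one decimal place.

Mercator areal scale is sec²φ, so apparent-area ratio = sec²φ₁ / sec²φ₂ = cos²φ₂ / cos²φ₁.
cos²φ₂ / cos²φ₁ = 8.2  ⇒  cos φ₁ = cos 20.3° / √8.2 = 0.9379/2.864 = 0.3275.
φ₁ = arccos(0.3275) ≈ 70.9°.

70.9°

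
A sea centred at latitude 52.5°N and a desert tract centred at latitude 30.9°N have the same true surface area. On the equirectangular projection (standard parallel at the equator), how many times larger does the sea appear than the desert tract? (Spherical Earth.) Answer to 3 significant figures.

1.41

For the equirectangular projection with φ₀ = 0 (plate carrée), h = 1 along meridians and k = sec φ along parallels.
Areal scale at 52.5°: h·k = 1.000 × 1.643 = 1.643.
Areal scale at 30.9°: h·k = 1.000 × 1.165 = 1.165.
Ratio = 1.643/1.165 ≈ 1.41.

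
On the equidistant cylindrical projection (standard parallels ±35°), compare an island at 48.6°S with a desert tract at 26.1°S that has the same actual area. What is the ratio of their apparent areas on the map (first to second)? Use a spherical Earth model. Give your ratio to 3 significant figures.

The equidistant cylindrical projection with φ₀ = 35° has h = 1 (meridians true) and k = cos φ₀ / cos φ along parallels.
Areal scale at 48.6°: h·k = 1.000 × 1.239 = 1.239.
Areal scale at 26.1°: h·k = 1.000 × 0.9122 = 0.9122.
Ratio = 1.239/0.9122 ≈ 1.36.

1.36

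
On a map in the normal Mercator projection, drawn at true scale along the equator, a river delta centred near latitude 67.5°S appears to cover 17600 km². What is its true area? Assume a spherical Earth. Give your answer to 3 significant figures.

The Mercator projection is conformal; its linear scale factor is the same in every direction and equals sec φ = 1/cos φ.
Areal scale = k² = sec²φ = 1/cos²(67.5°) = 1/0.3827² = 6.828.
True area = apparent / (areal scale) = 17600 / 6.828 ≈ 2580 km².

2580 km²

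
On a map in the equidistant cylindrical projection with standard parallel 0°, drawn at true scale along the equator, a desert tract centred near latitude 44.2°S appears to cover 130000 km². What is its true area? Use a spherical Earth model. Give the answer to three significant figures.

For the equirectangular projection with φ₀ = 0 (plate carrée), h = 1 along meridians and k = sec φ along parallels.
Areal scale = h·k = 1 × sec φ; at 44.2°, h = 1.000, k = 1.395, so h·k = 1.395.
True area = apparent / (areal scale) = 130000 / 1.395 ≈ 93200 km².

93200 km²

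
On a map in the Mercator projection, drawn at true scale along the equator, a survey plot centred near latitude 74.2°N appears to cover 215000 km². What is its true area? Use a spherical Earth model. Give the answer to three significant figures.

15900 km²

For Mercator, h = k = sec φ (a conformal cylindrical projection has a single point scale, 1/cos φ).
Areal scale = k² = sec²φ = 1/cos²(74.2°) = 1/0.2723² = 13.49.
True area = apparent / (areal scale) = 215000 / 13.49 ≈ 15900 km².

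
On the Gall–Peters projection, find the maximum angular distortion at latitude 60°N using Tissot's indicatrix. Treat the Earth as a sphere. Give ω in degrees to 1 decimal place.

38.9°

The Gall–Peters projection is cylindrical equal-area with φ₀ = 45°. For cylindrical equal-area with standard parallel φ₀, h = cos φ / cos φ₀ and k = cos φ₀ / cos φ, so h·k = 1.
At 60°: h = 0.7071, k = 1.414; principal scales a = 1.414, b = 0.7071.
sin(ω/2) = (a − b)/(a + b) = 0.7071/2.121 = 0.3333, so ω = 2 arcsin(0.3333) ≈ 38.9°.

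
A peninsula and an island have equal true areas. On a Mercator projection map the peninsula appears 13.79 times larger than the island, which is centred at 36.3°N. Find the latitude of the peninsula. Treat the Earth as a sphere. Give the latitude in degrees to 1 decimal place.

For equal true areas on Mercator, apparent areas scale as sec²φ, so the ratio is cos²φ₂ / cos²φ₁.
cos²φ₂ / cos²φ₁ = 13.79  ⇒  cos φ₁ = cos 36.3° / √13.79 = 0.8059/3.713 = 0.2170.
φ₁ = arccos(0.2170) ≈ 77.5°.

77.5°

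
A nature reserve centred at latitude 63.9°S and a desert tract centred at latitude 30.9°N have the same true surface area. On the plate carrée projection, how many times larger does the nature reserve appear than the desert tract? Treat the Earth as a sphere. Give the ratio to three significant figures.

For the equirectangular projection with φ₀ = 0 (plate carrée), h = 1 along meridians and k = sec φ along parallels.
Areal scale at 63.9°: h·k = 1.000 × 2.273 = 2.273.
Areal scale at 30.9°: h·k = 1.000 × 1.165 = 1.165.
Ratio = 2.273/1.165 ≈ 1.95.

1.95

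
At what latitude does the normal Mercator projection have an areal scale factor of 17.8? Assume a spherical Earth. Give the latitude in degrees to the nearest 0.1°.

Mercator areal scale is sec²φ.
sec²φ = 17.8  ⇒  cos²φ = 0.05618  ⇒  cos φ = 0.2370.
φ = arccos(0.2370) ≈ 76.3°.

76.3°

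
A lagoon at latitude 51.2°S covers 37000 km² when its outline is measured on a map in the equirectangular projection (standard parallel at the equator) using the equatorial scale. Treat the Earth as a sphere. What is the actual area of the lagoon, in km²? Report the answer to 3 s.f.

In the plate carrée (x = Rλ, y = Rφ), meridians are true-scale (h = 1) and parallels are stretched by k = sec φ.
Areal scale = h·k = 1 × sec φ; at 51.2°, h = 1.000, k = 1.596, so h·k = 1.596.
True area = apparent / (areal scale) = 37000 / 1.596 ≈ 23200 km².

23200 km²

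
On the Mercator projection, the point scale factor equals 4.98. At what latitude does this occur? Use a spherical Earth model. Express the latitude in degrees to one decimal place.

78.4°

Mercator scale is k = sec φ = 1/cos φ.
1/cos φ = 4.98  ⇒  cos φ = 0.2008  ⇒  φ = arccos(0.2008) ≈ 78.4°.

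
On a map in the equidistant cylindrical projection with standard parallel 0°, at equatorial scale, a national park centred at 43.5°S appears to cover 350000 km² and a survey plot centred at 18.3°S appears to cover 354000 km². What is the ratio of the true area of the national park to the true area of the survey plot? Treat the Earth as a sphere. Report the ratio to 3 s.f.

0.755

On the plate carrée, areal scale = h·k = 1 × sec φ, so true area = apparent × cos φ.
True area of national park: 350000 × cos(43.5°) = 350000 × 0.7254 = 253900 km².
True area of survey plot: 354000 × cos(18.3°) = 354000 × 0.9494 = 336100 km².
Ratio = 253900 / 336100 ≈ 0.755.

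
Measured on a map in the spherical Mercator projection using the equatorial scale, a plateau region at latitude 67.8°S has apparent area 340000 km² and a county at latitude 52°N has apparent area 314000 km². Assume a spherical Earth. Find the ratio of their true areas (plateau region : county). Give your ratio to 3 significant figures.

Since Mercator area scale is 1/cos²φ, the true area equals the apparent area multiplied by cos²φ.
True area of plateau region: 340000 × cos²(67.8°) = 340000 × 0.1428 = 48540 km².
True area of county: 314000 × cos²(52°) = 314000 × 0.3790 = 119000 km².
Ratio = 48540 / 119000 ≈ 0.408.

0.408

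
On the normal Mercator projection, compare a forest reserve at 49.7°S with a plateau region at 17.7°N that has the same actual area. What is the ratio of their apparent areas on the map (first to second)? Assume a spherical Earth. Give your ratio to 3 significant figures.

On Mercator, area is exaggerated by sec²φ = 1/cos²φ.
At 49.7°: sec²(49.7°) = 1/0.6468² = 2.390.
At 17.7°: sec²(17.7°) = 1/0.9527² = 1.102.
Ratio = 2.390/1.102 = cos²(17.7°)/cos²(49.7°) ≈ 2.17.

2.17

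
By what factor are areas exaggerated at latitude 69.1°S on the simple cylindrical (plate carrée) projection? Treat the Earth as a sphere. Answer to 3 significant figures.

2.80

In the plate carrée (x = Rλ, y = Rφ), meridians are true-scale (h = 1) and parallels are stretched by k = sec φ.
Areal scale = h·k = 1 × sec φ; at 69.1°, h = 1.000, k = 2.803, so h·k = 2.803.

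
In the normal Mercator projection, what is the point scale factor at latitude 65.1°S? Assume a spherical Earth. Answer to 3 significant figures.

2.38

Mercator is conformal, so the point scale is isotropic: h = k = sec φ = 1/cos φ.
k = 1/cos 65.1° = 1/0.4210 = 2.375.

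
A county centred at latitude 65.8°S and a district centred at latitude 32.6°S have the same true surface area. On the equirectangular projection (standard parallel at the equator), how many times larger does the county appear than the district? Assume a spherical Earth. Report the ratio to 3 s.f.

2.06

In the plate carrée (x = Rλ, y = Rφ), meridians are true-scale (h = 1) and parallels are stretched by k = sec φ.
Areal scale at 65.8°: h·k = 1.000 × 2.439 = 2.439.
Areal scale at 32.6°: h·k = 1.000 × 1.187 = 1.187.
Ratio = 2.439/1.187 ≈ 2.06.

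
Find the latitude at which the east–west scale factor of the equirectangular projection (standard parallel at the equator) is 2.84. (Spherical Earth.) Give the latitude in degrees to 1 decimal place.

69.4°

Plate carrée: h = 1, k = sec φ along parallels.
sec φ = 2.84  ⇒  cos φ = 0.3521  ⇒  φ ≈ 69.4°.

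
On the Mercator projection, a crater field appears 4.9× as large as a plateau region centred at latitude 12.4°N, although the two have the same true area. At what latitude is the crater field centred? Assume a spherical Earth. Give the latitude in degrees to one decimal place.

63.8°

Mercator areal scale is sec²φ, so apparent-area ratio = sec²φ₁ / sec²φ₂ = cos²φ₂ / cos²φ₁.
cos²φ₂ / cos²φ₁ = 4.9  ⇒  cos φ₁ = cos 12.4° / √4.9 = 0.9767/2.214 = 0.4412.
φ₁ = arccos(0.4412) ≈ 63.8°.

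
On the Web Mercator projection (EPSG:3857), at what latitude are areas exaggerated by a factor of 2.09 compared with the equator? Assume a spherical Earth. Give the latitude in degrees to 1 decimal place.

Mercator areal scale is sec²φ.
sec²φ = 2.09  ⇒  cos²φ = 0.4785  ⇒  cos φ = 0.6917.
φ = arccos(0.6917) ≈ 46.2°.

46.2°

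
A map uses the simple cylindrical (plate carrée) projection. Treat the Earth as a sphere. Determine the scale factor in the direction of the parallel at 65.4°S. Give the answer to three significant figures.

2.40

In the plate carrée (x = Rλ, y = Rφ), meridians are true-scale (h = 1) and parallels are stretched by k = sec φ.
k = 1/cos 65.4° = 1/0.4163 = 2.402.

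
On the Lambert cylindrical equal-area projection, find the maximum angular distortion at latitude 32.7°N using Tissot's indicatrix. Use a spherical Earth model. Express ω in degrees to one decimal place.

19.7°

The Lambert cylindrical equal-area projection is the cylindrical equal-area projection with its standard parallel at the equator (φ₀ = 0). A cylindrical equal-area projection with standard parallel φ₀ has meridian scale h = cos φ / cos φ₀ and parallel scale k = cos φ₀ / cos φ (so areas are preserved, h·k = 1).
At 32.7°: h = 0.8415, k = 1.188; principal scales a = 1.188, b = 0.8415.
sin(ω/2) = (a − b)/(a + b) = 0.3468/2.030 = 0.1709, so ω = 2 arcsin(0.1709) ≈ 19.7°.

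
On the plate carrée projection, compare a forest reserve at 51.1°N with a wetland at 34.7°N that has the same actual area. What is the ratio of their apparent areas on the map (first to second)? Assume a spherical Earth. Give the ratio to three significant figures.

1.31

In the plate carrée (x = Rλ, y = Rφ), meridians are true-scale (h = 1) and parallels are stretched by k = sec φ.
Areal scale at 51.1°: h·k = 1.000 × 1.592 = 1.592.
Areal scale at 34.7°: h·k = 1.000 × 1.216 = 1.216.
Ratio = 1.592/1.216 ≈ 1.31.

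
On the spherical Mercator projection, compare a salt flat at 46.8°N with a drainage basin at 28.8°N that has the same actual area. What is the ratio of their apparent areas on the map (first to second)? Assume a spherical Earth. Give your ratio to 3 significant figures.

On Mercator, area is exaggerated by sec²φ = 1/cos²φ.
At 46.8°: sec²(46.8°) = 1/0.6845² = 2.134.
At 28.8°: sec²(28.8°) = 1/0.8763² = 1.302.
Ratio = 2.134/1.302 = cos²(28.8°)/cos²(46.8°) ≈ 1.64.

1.64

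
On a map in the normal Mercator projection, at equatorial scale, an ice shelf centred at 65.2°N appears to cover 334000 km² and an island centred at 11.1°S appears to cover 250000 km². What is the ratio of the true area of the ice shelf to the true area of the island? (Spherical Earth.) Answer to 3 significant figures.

0.244

Since Mercator area scale is 1/cos²φ, the true area equals the apparent area multiplied by cos²φ.
True area of ice shelf: 334000 × cos²(65.2°) = 334000 × 0.1759 = 58760 km².
True area of island: 250000 × cos²(11.1°) = 250000 × 0.9629 = 240700 km².
Ratio = 58760 / 240700 ≈ 0.244.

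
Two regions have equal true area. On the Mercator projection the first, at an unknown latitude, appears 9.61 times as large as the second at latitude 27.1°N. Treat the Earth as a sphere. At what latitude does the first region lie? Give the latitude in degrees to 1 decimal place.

73.3°

For equal true areas on Mercator, apparent areas scale as sec²φ, so the ratio is cos²φ₂ / cos²φ₁.
cos²φ₂ / cos²φ₁ = 9.61  ⇒  cos φ₁ = cos 27.1° / √9.61 = 0.8902/3.100 = 0.2872.
φ₁ = arccos(0.2872) ≈ 73.3°.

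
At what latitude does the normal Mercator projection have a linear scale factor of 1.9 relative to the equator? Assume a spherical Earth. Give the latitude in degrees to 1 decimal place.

Mercator scale is k = sec φ = 1/cos φ.
1/cos φ = 1.9  ⇒  cos φ = 0.5263  ⇒  φ = arccos(0.5263) ≈ 58.2°.

58.2°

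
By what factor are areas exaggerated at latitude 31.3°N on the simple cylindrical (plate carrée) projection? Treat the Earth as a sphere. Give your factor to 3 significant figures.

1.17

In the plate carrée (x = Rλ, y = Rφ), meridians are true-scale (h = 1) and parallels are stretched by k = sec φ.
Areal scale = h·k = 1 × sec φ; at 31.3°, h = 1.000, k = 1.170, so h·k = 1.170.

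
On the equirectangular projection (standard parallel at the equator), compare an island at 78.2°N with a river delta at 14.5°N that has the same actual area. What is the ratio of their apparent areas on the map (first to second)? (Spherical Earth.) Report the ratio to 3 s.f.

4.73

In the plate carrée (x = Rλ, y = Rφ), meridians are true-scale (h = 1) and parallels are stretched by k = sec φ.
Areal scale at 78.2°: h·k = 1.000 × 4.890 = 4.890.
Areal scale at 14.5°: h·k = 1.000 × 1.033 = 1.033.
Ratio = 4.890/1.033 ≈ 4.73.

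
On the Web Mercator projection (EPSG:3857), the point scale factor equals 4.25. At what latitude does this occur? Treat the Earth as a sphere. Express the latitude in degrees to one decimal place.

76.4°

Mercator scale is k = sec φ = 1/cos φ.
1/cos φ = 4.25  ⇒  cos φ = 0.2353  ⇒  φ = arccos(0.2353) ≈ 76.4°.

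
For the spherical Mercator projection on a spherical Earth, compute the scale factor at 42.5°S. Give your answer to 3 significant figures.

The Mercator projection is conformal; its linear scale factor is the same in every direction and equals sec φ = 1/cos φ.
k = 1/cos 42.5° = 1/0.7373 = 1.356.

1.36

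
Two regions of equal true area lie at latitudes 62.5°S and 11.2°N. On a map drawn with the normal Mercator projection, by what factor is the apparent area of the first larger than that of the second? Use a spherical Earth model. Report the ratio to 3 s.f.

4.51

On Mercator, area is exaggerated by sec²φ = 1/cos²φ.
At 62.5°: sec²(62.5°) = 1/0.4617² = 4.690.
At 11.2°: sec²(11.2°) = 1/0.9810² = 1.039.
Ratio = 4.690/1.039 = cos²(11.2°)/cos²(62.5°) ≈ 4.51.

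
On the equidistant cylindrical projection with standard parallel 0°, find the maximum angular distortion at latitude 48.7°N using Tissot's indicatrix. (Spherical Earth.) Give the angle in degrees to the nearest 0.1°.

In the plate carrée (x = Rλ, y = Rφ), meridians are true-scale (h = 1) and parallels are stretched by k = sec φ.
At 48.7°: h = 1.000, k = 1.515; principal scales a = 1.515, b = 1.000.
sin(ω/2) = (a − b)/(a + b) = 0.5151/2.515 = 0.2048, so ω = 2 arcsin(0.2048) ≈ 23.6°.

23.6°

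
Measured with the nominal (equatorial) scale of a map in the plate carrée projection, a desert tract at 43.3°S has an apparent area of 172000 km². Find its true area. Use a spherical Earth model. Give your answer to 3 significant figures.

Plate carrée maps x = Rλ, y = Rφ. The meridian scale is h = 1 and the parallel scale is k = 1/cos φ = sec φ.
Areal scale = h·k = 1 × sec φ; at 43.3°, h = 1.000, k = 1.374, so h·k = 1.374.
True area = apparent / (areal scale) = 172000 / 1.374 ≈ 125000 km².

125000 km²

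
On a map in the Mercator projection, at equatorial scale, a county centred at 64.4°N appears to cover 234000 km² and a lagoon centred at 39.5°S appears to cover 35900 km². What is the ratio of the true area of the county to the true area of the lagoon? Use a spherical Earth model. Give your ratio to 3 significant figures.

Since Mercator area scale is 1/cos²φ, the true area equals the apparent area multiplied by cos²φ.
True area of county: 234000 × cos²(64.4°) = 234000 × 0.1867 = 43690 km².
True area of lagoon: 35900 × cos²(39.5°) = 35900 × 0.5954 = 21380 km².
Ratio = 43690 / 21380 ≈ 2.04.

2.04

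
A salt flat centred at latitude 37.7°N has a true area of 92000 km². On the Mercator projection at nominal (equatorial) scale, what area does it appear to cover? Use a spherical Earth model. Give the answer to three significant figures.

147000 km²

Mercator is conformal, so the point scale is isotropic: h = k = sec φ = 1/cos φ.
Areal scale = k² = sec²φ = 1/cos²(37.7°) = 1/0.7912² = 1.597.
Apparent area = 92000 × 1.597 ≈ 147000 km².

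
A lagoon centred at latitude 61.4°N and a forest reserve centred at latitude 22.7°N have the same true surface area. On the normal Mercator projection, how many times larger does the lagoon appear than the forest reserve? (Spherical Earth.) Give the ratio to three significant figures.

On Mercator, area is exaggerated by sec²φ = 1/cos²φ.
At 61.4°: sec²(61.4°) = 1/0.4787² = 4.364.
At 22.7°: sec²(22.7°) = 1/0.9225² = 1.175.
Ratio = 4.364/1.175 = cos²(22.7°)/cos²(61.4°) ≈ 3.71.

3.71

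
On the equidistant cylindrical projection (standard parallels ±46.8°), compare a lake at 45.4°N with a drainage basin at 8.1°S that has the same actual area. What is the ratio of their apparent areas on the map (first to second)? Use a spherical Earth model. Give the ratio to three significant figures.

With standard parallel φ₀ = 46.8°, the equirectangular projection gives x = Rλ cos φ₀, y = Rφ, so h = 1 and k = cos 46.8° / cos φ.
Areal scale at 45.4°: h·k = 1.000 × 0.9749 = 0.9749.
Areal scale at 8.1°: h·k = 1.000 × 0.6914 = 0.6914.
Ratio = 0.9749/0.6914 ≈ 1.41.

1.41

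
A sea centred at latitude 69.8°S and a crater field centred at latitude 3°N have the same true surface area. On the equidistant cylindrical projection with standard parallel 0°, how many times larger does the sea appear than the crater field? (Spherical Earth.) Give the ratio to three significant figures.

For the equirectangular projection with φ₀ = 0 (plate carrée), h = 1 along meridians and k = sec φ along parallels.
Areal scale at 69.8°: h·k = 1.000 × 2.896 = 2.896.
Areal scale at 3°: h·k = 1.000 × 1.001 = 1.001.
Ratio = 2.896/1.001 ≈ 2.89.

2.89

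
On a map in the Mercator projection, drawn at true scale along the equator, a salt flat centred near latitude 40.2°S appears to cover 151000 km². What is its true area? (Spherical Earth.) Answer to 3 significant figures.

88100 km²

The Mercator projection is conformal; its linear scale factor is the same in every direction and equals sec φ = 1/cos φ.
Areal scale = k² = sec²φ = 1/cos²(40.2°) = 1/0.7638² = 1.714.
True area = apparent / (areal scale) = 151000 / 1.714 ≈ 88100 km².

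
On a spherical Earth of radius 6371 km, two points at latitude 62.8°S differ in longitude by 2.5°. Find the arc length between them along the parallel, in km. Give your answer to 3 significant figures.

127 km

Arc length along a parallel = R cos φ · Δλ (with Δλ in radians).
= 6371 × cos 62.8° × (2.5° × π/180) = 6371 × 0.4571 × 0.04363 ≈ 127 km.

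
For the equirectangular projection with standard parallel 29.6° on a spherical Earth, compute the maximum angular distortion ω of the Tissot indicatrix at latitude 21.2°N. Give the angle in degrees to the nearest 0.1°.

4.0°

The equidistant cylindrical projection with φ₀ = 29.6° has h = 1 (meridians true) and k = cos φ₀ / cos φ along parallels.
At 21.2°: h = 1.000, k = 0.9326; principal scales a = 1.000, b = 0.9326.
sin(ω/2) = (a − b)/(a + b) = 0.06739/1.933 = 0.03487, so ω = 2 arcsin(0.03487) ≈ 4.0°.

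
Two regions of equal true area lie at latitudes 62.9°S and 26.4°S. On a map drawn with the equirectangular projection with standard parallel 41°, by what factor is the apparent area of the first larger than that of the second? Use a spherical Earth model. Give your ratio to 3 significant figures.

1.97

The equidistant cylindrical projection with φ₀ = 41° has h = 1 (meridians true) and k = cos φ₀ / cos φ along parallels.
Areal scale at 62.9°: h·k = 1.000 × 1.657 = 1.657.
Areal scale at 26.4°: h·k = 1.000 × 0.8426 = 0.8426.
Ratio = 1.657/0.8426 ≈ 1.97.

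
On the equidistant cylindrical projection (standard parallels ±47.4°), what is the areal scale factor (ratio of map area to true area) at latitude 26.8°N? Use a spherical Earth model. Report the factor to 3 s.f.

0.758

The equidistant cylindrical projection with φ₀ = 47.4° has h = 1 (meridians true) and k = cos φ₀ / cos φ along parallels.
Areal scale = h·k = 1 × cos φ₀ / cos φ; at 26.8°, h = 1.000, k = 0.7583, so h·k = 0.7583.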